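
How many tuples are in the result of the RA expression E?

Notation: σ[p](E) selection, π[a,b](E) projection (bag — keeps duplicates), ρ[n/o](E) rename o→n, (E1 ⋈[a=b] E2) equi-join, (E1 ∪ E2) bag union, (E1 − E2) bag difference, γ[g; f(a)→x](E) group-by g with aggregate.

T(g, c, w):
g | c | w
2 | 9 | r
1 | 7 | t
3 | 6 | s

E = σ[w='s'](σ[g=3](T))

Per-node cardinality:
  T → 3
  σ[g=3](T) → 1
  σ[w='s'](σ[g=3](T)) → 1

|E| = 1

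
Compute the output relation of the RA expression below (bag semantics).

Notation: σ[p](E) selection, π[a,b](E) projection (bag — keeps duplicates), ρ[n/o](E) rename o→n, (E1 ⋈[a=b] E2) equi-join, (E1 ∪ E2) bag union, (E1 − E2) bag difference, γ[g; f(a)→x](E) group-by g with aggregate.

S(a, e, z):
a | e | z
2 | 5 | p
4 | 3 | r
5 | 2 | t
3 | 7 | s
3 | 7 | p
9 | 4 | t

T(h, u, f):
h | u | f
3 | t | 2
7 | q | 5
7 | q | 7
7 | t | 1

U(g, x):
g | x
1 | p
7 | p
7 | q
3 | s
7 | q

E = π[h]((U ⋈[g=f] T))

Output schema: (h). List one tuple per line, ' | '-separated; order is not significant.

Subexpression sizes:
  U → 5
  T → 4
  (U ⋈[g=f] T) → 4
  π[h]((U ⋈[g=f] T)) → 4

== RESULT ==
h
7
7
7
7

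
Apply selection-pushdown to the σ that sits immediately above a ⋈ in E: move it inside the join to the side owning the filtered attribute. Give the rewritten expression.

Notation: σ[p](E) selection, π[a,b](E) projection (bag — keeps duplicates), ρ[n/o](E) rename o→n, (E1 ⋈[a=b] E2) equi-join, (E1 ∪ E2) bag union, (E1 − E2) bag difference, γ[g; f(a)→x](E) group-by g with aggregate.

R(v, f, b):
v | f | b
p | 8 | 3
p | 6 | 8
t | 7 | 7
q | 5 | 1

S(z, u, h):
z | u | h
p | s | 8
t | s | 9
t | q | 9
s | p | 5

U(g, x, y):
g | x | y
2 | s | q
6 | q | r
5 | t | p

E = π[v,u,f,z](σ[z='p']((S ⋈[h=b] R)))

σ filters on z, owned by the left side.
E' = π[v,u,f,z]((σ[z='p'](S) ⋈[h=b] R))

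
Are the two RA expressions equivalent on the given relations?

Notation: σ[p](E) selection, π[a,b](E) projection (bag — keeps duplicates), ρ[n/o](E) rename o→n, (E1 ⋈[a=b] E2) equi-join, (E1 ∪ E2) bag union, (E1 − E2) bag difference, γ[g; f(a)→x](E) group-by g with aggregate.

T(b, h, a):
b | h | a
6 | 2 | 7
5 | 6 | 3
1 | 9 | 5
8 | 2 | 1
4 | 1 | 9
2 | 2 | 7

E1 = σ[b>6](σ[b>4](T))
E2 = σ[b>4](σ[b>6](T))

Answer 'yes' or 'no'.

E1 per-node cardinality:
  T → 6
  σ[b>4](T) → 3
  σ[b>6](σ[b>4](T)) → 1
E2 per-node cardinality:
  T → 6
  σ[b>6](T) → 1
  σ[b>4](σ[b>6](T)) → 1

E1 and E2 produce the same multiset:
b | h | a
8 | 2 | 1

yes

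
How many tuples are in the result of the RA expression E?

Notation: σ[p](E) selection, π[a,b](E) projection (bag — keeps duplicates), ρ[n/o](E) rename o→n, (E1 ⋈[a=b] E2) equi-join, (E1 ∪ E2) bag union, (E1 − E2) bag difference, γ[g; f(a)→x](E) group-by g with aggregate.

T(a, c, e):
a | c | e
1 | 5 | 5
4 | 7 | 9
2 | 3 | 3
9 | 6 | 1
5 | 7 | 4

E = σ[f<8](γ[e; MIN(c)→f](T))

Row counts bottom-up:
  T → 5
  γ[e; MIN(c)→f](T) → 5
  σ[f<8](γ[e; MIN(c)→f](T)) → 5

|E| = 5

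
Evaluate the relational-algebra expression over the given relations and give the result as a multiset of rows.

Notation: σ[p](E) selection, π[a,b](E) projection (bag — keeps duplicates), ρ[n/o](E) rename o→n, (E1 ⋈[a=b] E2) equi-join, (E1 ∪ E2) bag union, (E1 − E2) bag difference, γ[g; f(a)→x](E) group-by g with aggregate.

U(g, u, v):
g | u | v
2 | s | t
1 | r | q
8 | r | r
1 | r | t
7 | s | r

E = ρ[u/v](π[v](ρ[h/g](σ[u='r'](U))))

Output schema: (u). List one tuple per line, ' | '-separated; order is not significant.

Per-node cardinality:
  U → 5
  σ[u='r'](U) → 3
  ρ[h/g](σ[u='r'](U)) → 3
  π[v](ρ[h/g](σ[u='r'](U))) → 3
  ρ[u/v](π[v](ρ[h/g](σ[u='r'](U)))) → 3

== RESULT ==
u
q
r
t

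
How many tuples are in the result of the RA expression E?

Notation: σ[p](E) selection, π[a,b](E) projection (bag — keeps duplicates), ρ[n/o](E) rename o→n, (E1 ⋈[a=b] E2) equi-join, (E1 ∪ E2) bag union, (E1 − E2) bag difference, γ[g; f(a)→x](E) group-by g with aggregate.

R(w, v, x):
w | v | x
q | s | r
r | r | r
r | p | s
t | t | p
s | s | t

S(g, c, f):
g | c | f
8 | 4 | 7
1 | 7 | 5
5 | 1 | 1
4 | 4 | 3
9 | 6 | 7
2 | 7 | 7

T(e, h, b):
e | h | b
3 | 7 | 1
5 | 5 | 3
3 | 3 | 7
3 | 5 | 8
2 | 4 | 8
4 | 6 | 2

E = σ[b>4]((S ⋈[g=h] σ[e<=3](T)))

Per-node cardinality:
  S → 6
  T → 6
  σ[e<=3](T) → 4
  (S ⋈[g=h] σ[e<=3](T)) → 2
  σ[b>4]((S ⋈[g=h] σ[e<=3](T))) → 2

|E| = 2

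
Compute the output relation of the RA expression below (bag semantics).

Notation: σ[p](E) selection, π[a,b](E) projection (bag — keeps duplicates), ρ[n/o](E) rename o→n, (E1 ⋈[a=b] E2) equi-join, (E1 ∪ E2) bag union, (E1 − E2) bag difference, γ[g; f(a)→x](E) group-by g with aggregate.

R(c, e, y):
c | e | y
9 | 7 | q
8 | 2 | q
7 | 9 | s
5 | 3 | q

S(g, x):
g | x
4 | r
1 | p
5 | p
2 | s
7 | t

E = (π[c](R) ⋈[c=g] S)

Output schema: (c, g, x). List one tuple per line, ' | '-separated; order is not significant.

Per-node cardinality:
  R → 4
  π[c](R) → 4
  S → 5
  (π[c](R) ⋈[c=g] S) → 2

== RESULT ==
c | g | x
5 | 5 | p
7 | 7 | t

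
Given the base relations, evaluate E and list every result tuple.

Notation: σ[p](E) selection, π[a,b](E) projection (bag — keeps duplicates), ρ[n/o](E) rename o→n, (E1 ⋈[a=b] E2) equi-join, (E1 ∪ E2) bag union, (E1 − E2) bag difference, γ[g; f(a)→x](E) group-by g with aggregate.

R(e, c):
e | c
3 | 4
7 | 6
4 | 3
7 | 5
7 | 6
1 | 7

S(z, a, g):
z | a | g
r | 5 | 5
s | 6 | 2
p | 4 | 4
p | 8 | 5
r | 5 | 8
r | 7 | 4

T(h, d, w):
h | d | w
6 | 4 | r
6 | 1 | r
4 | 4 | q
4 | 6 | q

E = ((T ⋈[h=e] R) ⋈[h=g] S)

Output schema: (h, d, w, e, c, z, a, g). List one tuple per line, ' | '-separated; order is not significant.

Stepwise |·|:
  T → 4
  R → 6
  (T ⋈[h=e] R) → 2
  S → 6
  ((T ⋈[h=e] R) ⋈[h=g] S) → 4

== RESULT ==
h | d | w | e | c | z | a | g
4 | 4 | q | 4 | 3 | p | 4 | 4
4 | 4 | q | 4 | 3 | r | 7 | 4
4 | 6 | q | 4 | 3 | p | 4 | 4
4 | 6 | q | 4 | 3 | r | 7 | 4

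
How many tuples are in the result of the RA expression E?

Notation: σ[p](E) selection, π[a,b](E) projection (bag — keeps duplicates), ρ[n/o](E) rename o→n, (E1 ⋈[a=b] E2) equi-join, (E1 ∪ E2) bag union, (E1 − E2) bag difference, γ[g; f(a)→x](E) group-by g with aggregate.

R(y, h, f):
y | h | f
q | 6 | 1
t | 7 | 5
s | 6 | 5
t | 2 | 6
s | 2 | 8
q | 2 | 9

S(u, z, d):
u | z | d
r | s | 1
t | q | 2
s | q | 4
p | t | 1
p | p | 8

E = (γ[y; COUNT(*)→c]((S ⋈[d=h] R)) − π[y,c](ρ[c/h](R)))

Subexpression sizes:
  S → 5
  R → 6
  (S ⋈[d=h] R) → 3
  γ[y; COUNT(*)→c]((S ⋈[d=h] R)) → 3
  R → 6
  ρ[c/h](R) → 6
  π[y,c](ρ[c/h](R)) → 6
  (γ[y; COUNT(*)→c]((S ⋈[d=h] R)) − π[y,c](ρ[c/h](R))) → 3

|E| = 3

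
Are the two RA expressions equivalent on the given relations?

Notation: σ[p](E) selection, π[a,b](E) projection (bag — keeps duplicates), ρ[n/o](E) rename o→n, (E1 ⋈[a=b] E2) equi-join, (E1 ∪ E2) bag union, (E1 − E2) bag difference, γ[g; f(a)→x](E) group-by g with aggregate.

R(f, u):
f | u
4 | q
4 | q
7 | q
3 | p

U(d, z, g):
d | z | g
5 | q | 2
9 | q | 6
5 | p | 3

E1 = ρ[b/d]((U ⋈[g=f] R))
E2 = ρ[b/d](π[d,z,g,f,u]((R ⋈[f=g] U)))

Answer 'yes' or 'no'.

E1 subexpression sizes:
  U → 3
  R → 4
  (U ⋈[g=f] R) → 1
  ρ[b/d]((U ⋈[g=f] R)) → 1
E2 subexpression sizes:
  R → 4
  U → 3
  (R ⋈[f=g] U) → 1
  π[d,z,g,f,u]((R ⋈[f=g] U)) → 1
  ρ[b/d](π[d,z,g,f,u]((R ⋈[f=g] U))) → 1

E1 and E2 produce the same multiset:
b | z | g | f | u
5 | p | 3 | 3 | p

yes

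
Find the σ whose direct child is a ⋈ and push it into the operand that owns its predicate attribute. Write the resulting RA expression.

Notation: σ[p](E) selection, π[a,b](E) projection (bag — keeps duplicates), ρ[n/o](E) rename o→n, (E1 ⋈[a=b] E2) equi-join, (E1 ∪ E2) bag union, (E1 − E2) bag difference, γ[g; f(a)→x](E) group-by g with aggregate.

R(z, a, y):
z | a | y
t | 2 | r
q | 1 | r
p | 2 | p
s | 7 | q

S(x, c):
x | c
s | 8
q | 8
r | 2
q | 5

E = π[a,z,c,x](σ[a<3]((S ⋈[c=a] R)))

σ filters on a, owned by the right side.
E' = π[a,z,c,x]((S ⋈[c=a] σ[a<3](R)))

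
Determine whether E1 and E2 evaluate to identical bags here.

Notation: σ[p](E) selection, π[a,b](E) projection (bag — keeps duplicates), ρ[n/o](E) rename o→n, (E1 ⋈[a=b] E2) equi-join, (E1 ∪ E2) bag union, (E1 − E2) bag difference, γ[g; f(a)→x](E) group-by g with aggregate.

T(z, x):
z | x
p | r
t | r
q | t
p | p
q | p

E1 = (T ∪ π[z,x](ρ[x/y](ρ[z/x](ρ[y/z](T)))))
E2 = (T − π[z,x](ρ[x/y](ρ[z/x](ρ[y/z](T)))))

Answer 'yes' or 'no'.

E1 row counts bottom-up:
  T → 5
  T → 5
  ρ[y/z](T) → 5
  ρ[z/x](ρ[y/z](T)) → 5
  ρ[x/y](ρ[z/x](ρ[y/z](T))) → 5
  π[z,x](ρ[x/y](ρ[z/x](ρ[y/z](T)))) → 5
  (T ∪ π[z,x](ρ[x/y](ρ[z/x](ρ[y/z](T))))) → 10
E2 row counts bottom-up:
  T → 5
  T → 5
  ρ[y/z](T) → 5
  ρ[z/x](ρ[y/z](T)) → 5
  ρ[x/y](ρ[z/x](ρ[y/z](T))) → 5
  π[z,x](ρ[x/y](ρ[z/x](ρ[y/z](T)))) → 5
  (T − π[z,x](ρ[x/y](ρ[z/x](ρ[y/z](T))))) → 4

E1 result:
z | x
p | p
p | p
p | q
p | r
q | p
q | t
r | p
r | t
t | q
t | r
E2 result:
z | x
p | r
q | p
q | t
t | r
Witness: ('t', 'q') appears 1× in E1 but 0× in E2.

no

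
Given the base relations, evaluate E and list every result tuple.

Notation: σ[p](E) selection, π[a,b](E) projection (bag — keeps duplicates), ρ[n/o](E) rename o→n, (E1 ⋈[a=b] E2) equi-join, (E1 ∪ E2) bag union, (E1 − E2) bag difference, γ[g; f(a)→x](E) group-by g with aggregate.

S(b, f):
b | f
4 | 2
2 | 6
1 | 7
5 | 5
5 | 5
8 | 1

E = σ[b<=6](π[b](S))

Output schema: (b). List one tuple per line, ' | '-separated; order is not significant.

Stepwise |·|:
  S → 6
  π[b](S) → 6
  σ[b<=6](π[b](S)) → 5

== RESULT ==
b
1
2
4
5
5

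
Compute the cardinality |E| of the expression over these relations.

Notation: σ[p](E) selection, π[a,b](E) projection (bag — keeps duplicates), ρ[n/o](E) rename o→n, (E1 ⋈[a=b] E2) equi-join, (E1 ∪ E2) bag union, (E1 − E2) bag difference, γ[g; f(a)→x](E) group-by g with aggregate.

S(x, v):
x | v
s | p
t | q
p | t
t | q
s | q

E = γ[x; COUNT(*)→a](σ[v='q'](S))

Row counts bottom-up:
  S → 5
  σ[v='q'](S) → 3
  γ[x; COUNT(*)→a](σ[v='q'](S)) → 2

|E| = 2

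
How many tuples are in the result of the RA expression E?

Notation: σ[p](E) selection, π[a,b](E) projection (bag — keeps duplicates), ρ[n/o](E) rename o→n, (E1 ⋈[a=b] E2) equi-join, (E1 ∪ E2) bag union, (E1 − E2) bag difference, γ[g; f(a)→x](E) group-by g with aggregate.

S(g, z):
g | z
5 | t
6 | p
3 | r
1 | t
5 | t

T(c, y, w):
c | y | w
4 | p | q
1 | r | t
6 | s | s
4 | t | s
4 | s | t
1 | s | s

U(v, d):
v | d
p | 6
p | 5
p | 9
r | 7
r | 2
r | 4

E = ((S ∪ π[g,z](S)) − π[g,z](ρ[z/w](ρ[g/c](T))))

Stepwise |·|:
  S → 5
  S → 5
  π[g,z](S) → 5
  (S ∪ π[g,z](S)) → 10
  T → 6
  ρ[g/c](T) → 6
  ρ[z/w](ρ[g/c](T)) → 6
  π[g,z](ρ[z/w](ρ[g/c](T))) → 6
  ((S ∪ π[g,z](S)) − π[g,z](ρ[z/w](ρ[g/c](T)))) → 9

|E| = 9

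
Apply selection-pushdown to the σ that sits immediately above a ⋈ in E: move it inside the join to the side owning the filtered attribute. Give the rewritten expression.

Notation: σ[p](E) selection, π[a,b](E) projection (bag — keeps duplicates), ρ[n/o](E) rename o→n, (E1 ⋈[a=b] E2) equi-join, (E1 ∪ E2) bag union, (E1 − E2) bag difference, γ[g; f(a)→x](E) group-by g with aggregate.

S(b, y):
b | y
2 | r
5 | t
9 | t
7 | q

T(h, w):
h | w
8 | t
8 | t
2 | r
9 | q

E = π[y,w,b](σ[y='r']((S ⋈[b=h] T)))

σ filters on y, owned by the left side.
E' = π[y,w,b]((σ[y='r'](S) ⋈[b=h] T))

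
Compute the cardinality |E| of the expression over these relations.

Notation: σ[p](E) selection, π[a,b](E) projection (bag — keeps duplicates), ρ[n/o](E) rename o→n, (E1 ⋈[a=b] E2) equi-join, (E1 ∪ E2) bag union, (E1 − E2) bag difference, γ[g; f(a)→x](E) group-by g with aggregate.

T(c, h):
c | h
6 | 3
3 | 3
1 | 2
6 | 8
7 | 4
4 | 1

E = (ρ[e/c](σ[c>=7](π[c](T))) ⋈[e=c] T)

Per-node cardinality:
  T → 6
  π[c](T) → 6
  σ[c>=7](π[c](T)) → 1
  ρ[e/c](σ[c>=7](π[c](T))) → 1
  T → 6
  (ρ[e/c](σ[c>=7](π[c](T))) ⋈[e=c] T) → 1

|E| = 1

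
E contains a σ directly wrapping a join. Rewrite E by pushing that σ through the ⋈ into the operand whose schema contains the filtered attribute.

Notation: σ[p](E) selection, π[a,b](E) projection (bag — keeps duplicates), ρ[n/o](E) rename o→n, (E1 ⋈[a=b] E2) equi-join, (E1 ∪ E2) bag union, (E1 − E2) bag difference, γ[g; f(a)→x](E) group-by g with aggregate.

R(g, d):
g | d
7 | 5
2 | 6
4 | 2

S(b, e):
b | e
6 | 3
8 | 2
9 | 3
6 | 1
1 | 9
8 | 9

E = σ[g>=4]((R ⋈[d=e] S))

σ filters on g, owned by the left side.
E' = (σ[g>=4](R) ⋈[d=e] S)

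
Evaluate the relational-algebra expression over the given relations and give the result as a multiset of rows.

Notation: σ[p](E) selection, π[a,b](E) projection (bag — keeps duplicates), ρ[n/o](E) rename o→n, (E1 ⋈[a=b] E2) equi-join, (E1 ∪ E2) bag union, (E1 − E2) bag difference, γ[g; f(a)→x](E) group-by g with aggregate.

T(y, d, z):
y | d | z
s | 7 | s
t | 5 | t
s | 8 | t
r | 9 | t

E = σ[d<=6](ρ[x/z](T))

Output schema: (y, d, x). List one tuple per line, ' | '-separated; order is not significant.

Stepwise |·|:
  T → 4
  ρ[x/z](T) → 4
  σ[d<=6](ρ[x/z](T)) → 1

== RESULT ==
y | d | x
t | 5 | t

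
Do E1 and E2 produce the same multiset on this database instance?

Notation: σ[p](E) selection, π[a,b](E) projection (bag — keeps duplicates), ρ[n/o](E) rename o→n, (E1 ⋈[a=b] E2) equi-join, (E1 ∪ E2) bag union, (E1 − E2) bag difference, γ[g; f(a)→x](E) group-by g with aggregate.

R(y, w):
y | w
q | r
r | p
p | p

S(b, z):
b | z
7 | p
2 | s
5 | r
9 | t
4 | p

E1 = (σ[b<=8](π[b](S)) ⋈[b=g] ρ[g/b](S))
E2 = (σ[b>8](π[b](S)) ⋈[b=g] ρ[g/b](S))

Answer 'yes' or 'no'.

E1 per-node cardinality:
  S → 5
  π[b](S) → 5
  σ[b<=8](π[b](S)) → 4
  S → 5
  ρ[g/b](S) → 5
  (σ[b<=8](π[b](S)) ⋈[b=g] ρ[g/b](S)) → 4
E2 per-node cardinality:
  S → 5
  π[b](S) → 5
  σ[b>8](π[b](S)) → 1
  S → 5
  ρ[g/b](S) → 5
  (σ[b>8](π[b](S)) ⋈[b=g] ρ[g/b](S)) → 1

E1 result:
b | g | z
2 | 2 | s
4 | 4 | p
5 | 5 | r
7 | 7 | p
E2 result:
b | g | z
9 | 9 | t
Witness: (7, 7, 'p') appears 1× in E1 but 0× in E2.

no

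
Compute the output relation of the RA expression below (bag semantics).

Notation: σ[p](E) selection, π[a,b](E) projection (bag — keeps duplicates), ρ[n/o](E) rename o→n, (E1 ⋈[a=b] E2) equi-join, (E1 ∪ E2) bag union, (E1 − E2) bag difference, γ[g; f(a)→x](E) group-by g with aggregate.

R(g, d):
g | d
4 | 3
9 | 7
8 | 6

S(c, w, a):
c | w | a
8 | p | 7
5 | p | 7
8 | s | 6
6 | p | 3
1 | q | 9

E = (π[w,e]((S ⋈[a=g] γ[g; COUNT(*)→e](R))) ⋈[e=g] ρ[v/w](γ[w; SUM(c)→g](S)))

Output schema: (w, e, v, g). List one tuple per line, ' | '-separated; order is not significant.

Per-node cardinality:
  S → 5
  R → 3
  γ[g; COUNT(*)→e](R) → 3
  (S ⋈[a=g] γ[g; COUNT(*)→e](R)) → 1
  π[w,e]((S ⋈[a=g] γ[g; COUNT(*)→e](R))) → 1
  S → 5
  γ[w; SUM(c)→g](S) → 3
  ρ[v/w](γ[w; SUM(c)→g](S)) → 3
  (π[w,e]((S ⋈[a=g] γ[g; COUNT(*)→e](R))) ⋈[e=g] ρ[v/w](γ[w; SUM(c)→g](S))) → 1

== RESULT ==
w | e | v | g
q | 1 | q | 1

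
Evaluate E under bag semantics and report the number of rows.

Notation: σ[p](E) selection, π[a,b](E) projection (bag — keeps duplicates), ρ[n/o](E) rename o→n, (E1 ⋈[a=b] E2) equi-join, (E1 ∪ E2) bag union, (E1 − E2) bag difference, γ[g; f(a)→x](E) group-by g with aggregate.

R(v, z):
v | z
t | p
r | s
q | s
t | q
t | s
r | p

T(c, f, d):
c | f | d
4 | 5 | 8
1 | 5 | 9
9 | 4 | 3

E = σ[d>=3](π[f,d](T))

Subexpression sizes:
  T → 3
  π[f,d](T) → 3
  σ[d>=3](π[f,d](T)) → 3

|E| = 3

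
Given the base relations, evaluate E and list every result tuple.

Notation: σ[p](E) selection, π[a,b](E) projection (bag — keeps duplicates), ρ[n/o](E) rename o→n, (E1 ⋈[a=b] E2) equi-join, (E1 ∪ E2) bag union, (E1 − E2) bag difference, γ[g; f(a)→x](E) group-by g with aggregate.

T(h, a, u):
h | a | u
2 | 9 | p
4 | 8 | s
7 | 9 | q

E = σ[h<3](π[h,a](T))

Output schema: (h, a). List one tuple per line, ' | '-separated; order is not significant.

Row counts bottom-up:
  T → 3
  π[h,a](T) → 3
  σ[h<3](π[h,a](T)) → 1

== RESULT ==
h | a
2 | 9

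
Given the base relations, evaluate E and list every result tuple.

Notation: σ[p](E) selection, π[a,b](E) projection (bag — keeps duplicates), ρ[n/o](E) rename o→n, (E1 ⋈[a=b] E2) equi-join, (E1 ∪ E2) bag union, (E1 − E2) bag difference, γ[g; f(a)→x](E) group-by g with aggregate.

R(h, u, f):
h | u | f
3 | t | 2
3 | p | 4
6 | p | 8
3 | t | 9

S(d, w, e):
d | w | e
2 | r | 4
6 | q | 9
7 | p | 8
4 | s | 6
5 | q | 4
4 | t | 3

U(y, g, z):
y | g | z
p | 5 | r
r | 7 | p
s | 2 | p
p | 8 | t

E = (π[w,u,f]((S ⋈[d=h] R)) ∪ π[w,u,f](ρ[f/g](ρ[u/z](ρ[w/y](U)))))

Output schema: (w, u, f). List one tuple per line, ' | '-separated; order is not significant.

Per-node cardinality:
  S → 6
  R → 4
  (S ⋈[d=h] R) → 1
  π[w,u,f]((S ⋈[d=h] R)) → 1
  U → 4
  ρ[w/y](U) → 4
  ρ[u/z](ρ[w/y](U)) → 4
  ρ[f/g](ρ[u/z](ρ[w/y](U))) → 4
  π[w,u,f](ρ[f/g](ρ[u/z](ρ[w/y](U)))) → 4
  (π[w,u,f]((S ⋈[d=h] R)) ∪ π[w,u,f](ρ[f/g](ρ[u/z](ρ[w/y](U))))) → 5

== RESULT ==
w | u | f
p | r | 5
p | t | 8
q | p | 8
r | p | 7
s | p | 2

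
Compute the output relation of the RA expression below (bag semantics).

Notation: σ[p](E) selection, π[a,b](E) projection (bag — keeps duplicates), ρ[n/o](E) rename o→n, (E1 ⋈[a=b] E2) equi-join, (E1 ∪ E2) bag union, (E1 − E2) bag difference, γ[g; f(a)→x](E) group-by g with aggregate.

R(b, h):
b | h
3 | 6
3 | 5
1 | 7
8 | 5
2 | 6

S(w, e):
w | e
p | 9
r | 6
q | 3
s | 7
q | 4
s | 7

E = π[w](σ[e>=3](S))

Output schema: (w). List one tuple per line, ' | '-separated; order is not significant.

Per-node cardinality:
  S → 6
  σ[e>=3](S) → 6
  π[w](σ[e>=3](S)) → 6

== RESULT ==
w
p
q
q
r
s
s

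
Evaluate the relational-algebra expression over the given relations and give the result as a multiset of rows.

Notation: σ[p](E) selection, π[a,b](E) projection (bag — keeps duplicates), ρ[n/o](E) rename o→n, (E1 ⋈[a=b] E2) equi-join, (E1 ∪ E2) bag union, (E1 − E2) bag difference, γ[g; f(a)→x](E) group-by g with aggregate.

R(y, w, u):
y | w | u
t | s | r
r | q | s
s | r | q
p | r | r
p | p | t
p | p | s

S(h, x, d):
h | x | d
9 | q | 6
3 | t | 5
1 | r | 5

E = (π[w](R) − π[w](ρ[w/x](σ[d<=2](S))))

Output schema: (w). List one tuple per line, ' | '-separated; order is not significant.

Row counts bottom-up:
  R → 6
  π[w](R) → 6
  S → 3
  σ[d<=2](S) → 0
  ρ[w/x](σ[d<=2](S)) → 0
  π[w](ρ[w/x](σ[d<=2](S))) → 0
  (π[w](R) − π[w](ρ[w/x](σ[d<=2](S)))) → 6

== RESULT ==
w
p
p
q
r
r
s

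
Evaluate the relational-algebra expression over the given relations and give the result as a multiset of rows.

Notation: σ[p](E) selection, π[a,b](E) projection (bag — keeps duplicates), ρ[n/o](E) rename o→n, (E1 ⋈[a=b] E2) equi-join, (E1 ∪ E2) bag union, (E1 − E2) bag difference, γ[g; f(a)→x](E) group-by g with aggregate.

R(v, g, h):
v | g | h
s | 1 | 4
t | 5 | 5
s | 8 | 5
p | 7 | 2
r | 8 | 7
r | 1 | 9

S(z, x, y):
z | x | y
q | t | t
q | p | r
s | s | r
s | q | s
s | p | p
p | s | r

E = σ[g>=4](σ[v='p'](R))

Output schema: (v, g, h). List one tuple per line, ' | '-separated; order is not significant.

Row counts bottom-up:
  R → 6
  σ[v='p'](R) → 1
  σ[g>=4](σ[v='p'](R)) → 1

== RESULT ==
v | g | h
p | 7 | 2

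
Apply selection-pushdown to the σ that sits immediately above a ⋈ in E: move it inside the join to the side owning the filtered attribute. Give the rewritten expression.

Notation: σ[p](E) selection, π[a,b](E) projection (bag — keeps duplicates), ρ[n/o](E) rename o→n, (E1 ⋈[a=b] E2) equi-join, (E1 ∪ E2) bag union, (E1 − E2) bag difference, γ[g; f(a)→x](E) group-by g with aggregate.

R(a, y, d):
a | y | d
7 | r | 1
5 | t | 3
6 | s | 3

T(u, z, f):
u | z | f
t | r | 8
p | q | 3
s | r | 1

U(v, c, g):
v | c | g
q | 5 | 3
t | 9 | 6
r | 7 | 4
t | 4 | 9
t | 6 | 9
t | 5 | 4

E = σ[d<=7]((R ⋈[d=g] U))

σ filters on d, owned by the left side.
E' = (σ[d<=7](R) ⋈[d=g] U)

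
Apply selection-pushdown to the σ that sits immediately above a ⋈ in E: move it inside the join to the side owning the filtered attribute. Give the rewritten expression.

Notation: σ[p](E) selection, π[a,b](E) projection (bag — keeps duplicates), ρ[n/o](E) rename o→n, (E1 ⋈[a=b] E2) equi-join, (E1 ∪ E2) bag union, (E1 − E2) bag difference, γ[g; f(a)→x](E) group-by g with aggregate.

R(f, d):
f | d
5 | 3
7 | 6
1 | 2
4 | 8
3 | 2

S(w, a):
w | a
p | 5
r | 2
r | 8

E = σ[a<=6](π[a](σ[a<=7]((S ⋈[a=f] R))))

σ filters on a, owned by the left side.
E' = σ[a<=6](π[a]((σ[a<=7](S) ⋈[a=f] R)))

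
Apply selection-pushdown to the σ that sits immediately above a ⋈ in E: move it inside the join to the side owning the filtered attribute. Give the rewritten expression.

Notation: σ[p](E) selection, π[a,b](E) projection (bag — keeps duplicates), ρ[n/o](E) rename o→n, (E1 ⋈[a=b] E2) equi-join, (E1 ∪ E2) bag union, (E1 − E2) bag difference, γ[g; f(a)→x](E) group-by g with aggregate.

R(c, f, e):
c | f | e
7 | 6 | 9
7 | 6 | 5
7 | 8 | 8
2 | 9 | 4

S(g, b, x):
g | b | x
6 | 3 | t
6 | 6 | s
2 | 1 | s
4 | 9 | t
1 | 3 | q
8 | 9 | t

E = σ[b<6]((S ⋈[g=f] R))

σ filters on b, owned by the left side.
E' = (σ[b<6](S) ⋈[g=f] R)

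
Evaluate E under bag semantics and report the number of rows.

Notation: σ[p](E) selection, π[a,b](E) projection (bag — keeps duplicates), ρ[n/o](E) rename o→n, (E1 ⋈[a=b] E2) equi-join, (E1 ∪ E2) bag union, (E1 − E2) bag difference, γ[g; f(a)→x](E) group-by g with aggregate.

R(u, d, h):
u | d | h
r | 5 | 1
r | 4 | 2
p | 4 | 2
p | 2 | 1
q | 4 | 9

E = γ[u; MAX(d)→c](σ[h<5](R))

Row counts bottom-up:
  R → 5
  σ[h<5](R) → 4
  γ[u; MAX(d)→c](σ[h<5](R)) → 2

|E| = 2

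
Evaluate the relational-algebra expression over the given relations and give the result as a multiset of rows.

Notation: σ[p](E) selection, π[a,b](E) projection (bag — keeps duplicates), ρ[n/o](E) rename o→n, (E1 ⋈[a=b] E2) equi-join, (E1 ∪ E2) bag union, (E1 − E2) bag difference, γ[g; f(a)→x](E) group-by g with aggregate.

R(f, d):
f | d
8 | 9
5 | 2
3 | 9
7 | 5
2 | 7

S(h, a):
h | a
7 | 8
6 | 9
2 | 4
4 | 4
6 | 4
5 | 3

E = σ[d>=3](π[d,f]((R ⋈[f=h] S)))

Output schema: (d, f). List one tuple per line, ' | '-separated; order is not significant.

Row counts bottom-up:
  R → 5
  S → 6
  (R ⋈[f=h] S) → 3
  π[d,f]((R ⋈[f=h] S)) → 3
  σ[d>=3](π[d,f]((R ⋈[f=h] S))) → 2

== RESULT ==
d | f
5 | 7
7 | 2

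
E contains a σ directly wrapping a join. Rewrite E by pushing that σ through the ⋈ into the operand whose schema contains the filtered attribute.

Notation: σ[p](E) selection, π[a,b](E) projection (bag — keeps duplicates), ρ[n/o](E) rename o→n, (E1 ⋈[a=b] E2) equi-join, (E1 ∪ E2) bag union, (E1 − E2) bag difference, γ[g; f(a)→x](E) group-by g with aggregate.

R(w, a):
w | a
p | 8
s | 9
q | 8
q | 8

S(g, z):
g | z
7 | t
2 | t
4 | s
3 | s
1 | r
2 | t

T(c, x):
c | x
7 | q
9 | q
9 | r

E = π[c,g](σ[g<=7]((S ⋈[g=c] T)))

σ filters on g, owned by the left side.
E' = π[c,g]((σ[g<=7](S) ⋈[g=c] T))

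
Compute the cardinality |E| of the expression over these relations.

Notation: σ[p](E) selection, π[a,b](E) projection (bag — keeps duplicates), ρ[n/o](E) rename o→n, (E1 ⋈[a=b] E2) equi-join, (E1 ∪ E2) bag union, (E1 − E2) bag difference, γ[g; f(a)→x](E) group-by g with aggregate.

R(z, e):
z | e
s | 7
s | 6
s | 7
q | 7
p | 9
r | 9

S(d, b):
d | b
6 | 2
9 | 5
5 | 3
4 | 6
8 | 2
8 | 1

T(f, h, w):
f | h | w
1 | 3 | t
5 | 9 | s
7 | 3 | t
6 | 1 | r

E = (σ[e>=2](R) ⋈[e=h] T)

Row counts bottom-up:
  R → 6
  σ[e>=2](R) → 6
  T → 4
  (σ[e>=2](R) ⋈[e=h] T) → 2

|E| = 2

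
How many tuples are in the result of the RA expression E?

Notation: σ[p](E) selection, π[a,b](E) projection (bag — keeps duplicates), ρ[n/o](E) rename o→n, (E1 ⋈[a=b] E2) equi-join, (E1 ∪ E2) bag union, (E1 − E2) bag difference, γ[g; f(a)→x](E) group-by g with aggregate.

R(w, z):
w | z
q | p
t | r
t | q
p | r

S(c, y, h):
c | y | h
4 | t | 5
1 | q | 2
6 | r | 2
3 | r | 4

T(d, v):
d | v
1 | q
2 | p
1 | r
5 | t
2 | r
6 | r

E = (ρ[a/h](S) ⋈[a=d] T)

Row counts bottom-up:
  S → 4
  ρ[a/h](S) → 4
  T → 6
  (ρ[a/h](S) ⋈[a=d] T) → 5

|E| = 5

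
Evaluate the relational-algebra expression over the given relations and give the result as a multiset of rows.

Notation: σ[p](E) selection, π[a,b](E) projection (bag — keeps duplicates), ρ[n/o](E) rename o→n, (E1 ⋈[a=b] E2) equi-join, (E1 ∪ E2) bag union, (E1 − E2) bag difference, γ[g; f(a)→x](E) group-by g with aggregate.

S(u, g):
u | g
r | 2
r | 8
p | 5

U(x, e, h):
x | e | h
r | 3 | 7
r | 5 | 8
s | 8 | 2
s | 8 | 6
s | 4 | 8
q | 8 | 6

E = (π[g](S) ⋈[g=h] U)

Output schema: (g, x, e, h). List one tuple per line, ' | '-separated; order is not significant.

Per-node cardinality:
  S → 3
  π[g](S) → 3
  U → 6
  (π[g](S) ⋈[g=h] U) → 3

== RESULT ==
g | x | e | h
2 | s | 8 | 2
8 | r | 5 | 8
8 | s | 4 | 8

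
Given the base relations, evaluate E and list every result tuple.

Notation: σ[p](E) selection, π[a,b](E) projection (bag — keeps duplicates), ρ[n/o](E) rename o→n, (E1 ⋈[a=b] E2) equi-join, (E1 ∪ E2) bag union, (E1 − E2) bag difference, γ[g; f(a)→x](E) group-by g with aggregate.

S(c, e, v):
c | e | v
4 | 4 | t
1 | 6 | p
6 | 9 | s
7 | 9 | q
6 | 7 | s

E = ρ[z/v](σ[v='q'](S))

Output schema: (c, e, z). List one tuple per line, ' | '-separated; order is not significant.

Stepwise |·|:
  S → 5
  σ[v='q'](S) → 1
  ρ[z/v](σ[v='q'](S)) → 1

== RESULT ==
c | e | z
7 | 9 | q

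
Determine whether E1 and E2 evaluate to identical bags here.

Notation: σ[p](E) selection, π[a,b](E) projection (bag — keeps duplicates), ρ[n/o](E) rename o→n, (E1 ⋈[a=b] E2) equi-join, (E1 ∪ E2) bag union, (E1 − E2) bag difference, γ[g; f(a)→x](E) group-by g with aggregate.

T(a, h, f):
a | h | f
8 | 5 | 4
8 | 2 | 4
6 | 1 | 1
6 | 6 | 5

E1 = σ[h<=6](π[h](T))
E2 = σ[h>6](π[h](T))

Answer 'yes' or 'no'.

E1 stepwise |·|:
  T → 4
  π[h](T) → 4
  σ[h<=6](π[h](T)) → 4
E2 stepwise |·|:
  T → 4
  π[h](T) → 4
  σ[h>6](π[h](T)) → 0

E1 result:
h
1
2
5
6
E2 result:
h
(0 rows)
Witness: (6,) appears 1× in E1 but 0× in E2.

no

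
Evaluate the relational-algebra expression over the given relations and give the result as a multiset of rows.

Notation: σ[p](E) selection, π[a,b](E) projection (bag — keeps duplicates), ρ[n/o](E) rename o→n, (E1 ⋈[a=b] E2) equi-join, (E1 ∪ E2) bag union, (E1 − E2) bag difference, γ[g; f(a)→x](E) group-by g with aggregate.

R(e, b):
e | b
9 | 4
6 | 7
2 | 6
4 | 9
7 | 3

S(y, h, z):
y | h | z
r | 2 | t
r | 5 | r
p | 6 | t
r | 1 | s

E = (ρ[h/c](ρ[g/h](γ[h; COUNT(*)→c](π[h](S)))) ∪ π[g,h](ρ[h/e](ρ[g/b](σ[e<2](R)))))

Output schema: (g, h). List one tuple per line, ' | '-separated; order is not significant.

Per-node cardinality:
  S → 4
  π[h](S) → 4
  γ[h; COUNT(*)→c](π[h](S)) → 4
  ρ[g/h](γ[h; COUNT(*)→c](π[h](S))) → 4
  ρ[h/c](ρ[g/h](γ[h; COUNT(*)→c](π[h](S)))) → 4
  R → 5
  σ[e<2](R) → 0
  ρ[g/b](σ[e<2](R)) → 0
  ρ[h/e](ρ[g/b](σ[e<2](R))) → 0
  π[g,h](ρ[h/e](ρ[g/b](σ[e<2](R)))) → 0
  (ρ[h/c](ρ[g/h](γ[h; COUNT(*)→c](π[h](S)))) ∪ π[g,h](ρ[h/e](ρ[g/b](σ[e<2](R))))) → 4

== RESULT ==
g | h
1 | 1
2 | 1
5 | 1
6 | 1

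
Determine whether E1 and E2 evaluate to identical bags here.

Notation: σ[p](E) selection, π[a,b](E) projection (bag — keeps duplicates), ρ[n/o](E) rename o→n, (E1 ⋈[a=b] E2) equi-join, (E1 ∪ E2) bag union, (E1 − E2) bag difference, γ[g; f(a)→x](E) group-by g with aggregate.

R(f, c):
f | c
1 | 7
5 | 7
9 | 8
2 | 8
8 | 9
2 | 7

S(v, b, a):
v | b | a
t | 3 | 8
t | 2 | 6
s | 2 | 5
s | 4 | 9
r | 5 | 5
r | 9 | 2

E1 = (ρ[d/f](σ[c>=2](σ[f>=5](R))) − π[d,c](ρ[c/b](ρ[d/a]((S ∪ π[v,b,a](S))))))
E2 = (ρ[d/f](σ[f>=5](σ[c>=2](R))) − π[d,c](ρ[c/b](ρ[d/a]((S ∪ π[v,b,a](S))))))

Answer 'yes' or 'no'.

E1 stepwise |·|:
  R → 6
  σ[f>=5](R) → 3
  σ[c>=2](σ[f>=5](R)) → 3
  ρ[d/f](σ[c>=2](σ[f>=5](R))) → 3
  S → 6
  S → 6
  π[v,b,a](S) → 6
  (S ∪ π[v,b,a](S)) → 12
  ρ[d/a]((S ∪ π[v,b,a](S))) → 12
  ρ[c/b](ρ[d/a]((S ∪ π[v,b,a](S)))) → 12
  π[d,c](ρ[c/b](ρ[d/a]((S ∪ π[v,b,a](S))))) → 12
  (ρ[d/f](σ[c>=2](σ[f>=5](R))) − π[d,c](ρ[c/b](ρ[d/a]((S ∪ π[v,b,a](S)))))) → 3
E2 stepwise |·|:
  R → 6
  σ[c>=2](R) → 6
  σ[f>=5](σ[c>=2](R)) → 3
  ρ[d/f](σ[f>=5](σ[c>=2](R))) → 3
  S → 6
  S → 6
  π[v,b,a](S) → 6
  (S ∪ π[v,b,a](S)) → 12
  ρ[d/a]((S ∪ π[v,b,a](S))) → 12
  ρ[c/b](ρ[d/a]((S ∪ π[v,b,a](S)))) → 12
  π[d,c](ρ[c/b](ρ[d/a]((S ∪ π[v,b,a](S))))) → 12
  (ρ[d/f](σ[f>=5](σ[c>=2](R))) − π[d,c](ρ[c/b](ρ[d/a]((S ∪ π[v,b,a](S)))))) → 3

E1 and E2 produce the same multiset:
d | c
5 | 7
8 | 9
9 | 8

yes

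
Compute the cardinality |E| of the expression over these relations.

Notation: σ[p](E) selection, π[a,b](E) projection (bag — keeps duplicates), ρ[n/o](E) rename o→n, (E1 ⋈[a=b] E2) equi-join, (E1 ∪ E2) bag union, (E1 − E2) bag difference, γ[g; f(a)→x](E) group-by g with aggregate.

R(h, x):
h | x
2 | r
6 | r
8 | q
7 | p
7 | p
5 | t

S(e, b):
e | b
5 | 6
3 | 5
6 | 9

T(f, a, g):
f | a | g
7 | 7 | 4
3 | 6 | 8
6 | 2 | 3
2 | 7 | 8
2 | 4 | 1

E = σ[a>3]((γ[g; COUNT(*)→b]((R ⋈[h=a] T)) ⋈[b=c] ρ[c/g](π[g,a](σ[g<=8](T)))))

Row counts bottom-up:
  R → 6
  T → 5
  (R ⋈[h=a] T) → 6
  γ[g; COUNT(*)→b]((R ⋈[h=a] T)) → 3
  T → 5
  σ[g<=8](T) → 5
  π[g,a](σ[g<=8](T)) → 5
  ρ[c/g](π[g,a](σ[g<=8](T))) → 5
  (γ[g; COUNT(*)→b]((R ⋈[h=a] T)) ⋈[b=c] ρ[c/g](π[g,a](σ[g<=8](T)))) → 2
  σ[a>3]((γ[g; COUNT(*)→b]((R ⋈[h=a] T)) ⋈[b=c] ρ[c/g](π[g,a](σ[g<=8](T))))) → 1

|E| = 1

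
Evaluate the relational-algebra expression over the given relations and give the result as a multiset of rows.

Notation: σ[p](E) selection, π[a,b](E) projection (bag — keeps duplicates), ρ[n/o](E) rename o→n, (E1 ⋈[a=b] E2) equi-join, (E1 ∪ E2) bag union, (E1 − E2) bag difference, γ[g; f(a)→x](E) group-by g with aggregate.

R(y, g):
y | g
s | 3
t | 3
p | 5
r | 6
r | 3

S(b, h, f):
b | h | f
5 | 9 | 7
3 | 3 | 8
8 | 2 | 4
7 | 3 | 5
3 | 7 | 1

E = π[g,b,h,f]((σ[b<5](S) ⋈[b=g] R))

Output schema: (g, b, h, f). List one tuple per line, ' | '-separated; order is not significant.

Per-node cardinality:
  S → 5
  σ[b<5](S) → 2
  R → 5
  (σ[b<5](S) ⋈[b=g] R) → 6
  π[g,b,h,f]((σ[b<5](S) ⋈[b=g] R)) → 6

== RESULT ==
g | b | h | f
3 | 3 | 3 | 8
3 | 3 | 3 | 8
3 | 3 | 3 | 8
3 | 3 | 7 | 1
3 | 3 | 7 | 1
3 | 3 | 7 | 1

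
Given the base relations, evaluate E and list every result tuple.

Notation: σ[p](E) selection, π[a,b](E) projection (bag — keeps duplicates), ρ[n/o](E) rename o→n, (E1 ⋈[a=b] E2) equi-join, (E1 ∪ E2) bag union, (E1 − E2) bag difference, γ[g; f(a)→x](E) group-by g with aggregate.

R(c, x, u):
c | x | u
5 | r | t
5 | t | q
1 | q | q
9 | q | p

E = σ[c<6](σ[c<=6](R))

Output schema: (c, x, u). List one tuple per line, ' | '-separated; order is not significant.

Subexpression sizes:
  R → 4
  σ[c<=6](R) → 3
  σ[c<6](σ[c<=6](R)) → 3

== RESULT ==
c | x | u
1 | q | q
5 | r | t
5 | t | q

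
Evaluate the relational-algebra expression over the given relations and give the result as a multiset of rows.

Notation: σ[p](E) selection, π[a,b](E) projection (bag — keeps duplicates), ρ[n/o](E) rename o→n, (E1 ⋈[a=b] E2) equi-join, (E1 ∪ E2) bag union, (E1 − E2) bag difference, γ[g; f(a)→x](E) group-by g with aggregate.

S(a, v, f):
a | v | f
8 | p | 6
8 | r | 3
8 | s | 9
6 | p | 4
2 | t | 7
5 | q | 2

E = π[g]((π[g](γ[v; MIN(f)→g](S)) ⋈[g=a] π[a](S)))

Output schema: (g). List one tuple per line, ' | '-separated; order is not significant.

Row counts bottom-up:
  S → 6
  γ[v; MIN(f)→g](S) → 5
  π[g](γ[v; MIN(f)→g](S)) → 5
  S → 6
  π[a](S) → 6
  (π[g](γ[v; MIN(f)→g](S)) ⋈[g=a] π[a](S)) → 1
  π[g]((π[g](γ[v; MIN(f)→g](S)) ⋈[g=a] π[a](S))) → 1

== RESULT ==
g
2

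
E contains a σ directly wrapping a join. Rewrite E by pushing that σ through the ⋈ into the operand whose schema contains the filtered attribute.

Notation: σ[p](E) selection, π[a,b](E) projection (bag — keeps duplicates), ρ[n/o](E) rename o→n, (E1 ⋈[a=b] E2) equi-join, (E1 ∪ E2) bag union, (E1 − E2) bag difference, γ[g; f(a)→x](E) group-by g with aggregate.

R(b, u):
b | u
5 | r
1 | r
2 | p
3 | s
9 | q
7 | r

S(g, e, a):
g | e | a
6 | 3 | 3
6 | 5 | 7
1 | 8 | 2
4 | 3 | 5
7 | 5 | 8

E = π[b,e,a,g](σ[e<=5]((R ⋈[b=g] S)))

σ filters on e, owned by the right side.
E' = π[b,e,a,g]((R ⋈[b=g] σ[e<=5](S)))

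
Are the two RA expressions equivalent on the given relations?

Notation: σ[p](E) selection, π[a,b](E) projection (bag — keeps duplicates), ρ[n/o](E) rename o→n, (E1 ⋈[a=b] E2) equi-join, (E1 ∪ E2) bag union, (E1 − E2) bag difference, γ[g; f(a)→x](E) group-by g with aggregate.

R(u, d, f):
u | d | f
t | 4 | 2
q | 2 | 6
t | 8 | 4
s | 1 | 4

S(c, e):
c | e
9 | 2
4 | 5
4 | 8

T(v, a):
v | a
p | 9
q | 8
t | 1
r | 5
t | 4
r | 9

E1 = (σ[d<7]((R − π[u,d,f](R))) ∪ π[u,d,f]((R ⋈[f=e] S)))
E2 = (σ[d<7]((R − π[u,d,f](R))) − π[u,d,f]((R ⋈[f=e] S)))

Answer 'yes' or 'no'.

E1 per-node cardinality:
  R → 4
  R → 4
  π[u,d,f](R) → 4
  (R − π[u,d,f](R)) → 0
  σ[d<7]((R − π[u,d,f](R))) → 0
  R → 4
  S → 3
  (R ⋈[f=e] S) → 1
  π[u,d,f]((R ⋈[f=e] S)) → 1
  (σ[d<7]((R − π[u,d,f](R))) ∪ π[u,d,f]((R ⋈[f=e] S))) → 1
E2 per-node cardinality:
  R → 4
  R → 4
  π[u,d,f](R) → 4
  (R − π[u,d,f](R)) → 0
  σ[d<7]((R − π[u,d,f](R))) → 0
  R → 4
  S → 3
  (R ⋈[f=e] S) → 1
  π[u,d,f]((R ⋈[f=e] S)) → 1
  (σ[d<7]((R − π[u,d,f](R))) − π[u,d,f]((R ⋈[f=e] S))) → 0

E1 result:
u | d | f
t | 4 | 2
E2 result:
u | d | f
(0 rows)
Witness: ('t', 4, 2) appears 1× in E1 but 0× in E2.

no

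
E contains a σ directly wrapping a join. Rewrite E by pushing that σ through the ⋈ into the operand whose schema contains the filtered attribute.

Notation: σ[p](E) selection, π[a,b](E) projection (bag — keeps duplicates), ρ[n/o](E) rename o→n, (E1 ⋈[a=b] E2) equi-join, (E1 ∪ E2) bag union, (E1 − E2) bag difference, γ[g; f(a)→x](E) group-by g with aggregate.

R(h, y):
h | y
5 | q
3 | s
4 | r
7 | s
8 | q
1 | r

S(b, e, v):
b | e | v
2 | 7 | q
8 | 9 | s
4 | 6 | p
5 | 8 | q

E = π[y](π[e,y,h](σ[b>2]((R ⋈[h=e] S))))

σ filters on b, owned by the right side.
E' = π[y](π[e,y,h]((R ⋈[h=e] σ[b>2](S))))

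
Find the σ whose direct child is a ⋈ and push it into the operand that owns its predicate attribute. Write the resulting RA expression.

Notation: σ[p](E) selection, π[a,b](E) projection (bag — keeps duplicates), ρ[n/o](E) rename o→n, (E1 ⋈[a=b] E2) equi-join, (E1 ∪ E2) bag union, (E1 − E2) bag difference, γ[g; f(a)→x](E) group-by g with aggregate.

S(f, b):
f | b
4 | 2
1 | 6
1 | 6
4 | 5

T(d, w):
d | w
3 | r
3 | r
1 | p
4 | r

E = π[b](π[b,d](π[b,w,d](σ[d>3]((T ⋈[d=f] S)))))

σ filters on d, owned by the left side.
E' = π[b](π[b,d](π[b,w,d]((σ[d>3](T) ⋈[d=f] S))))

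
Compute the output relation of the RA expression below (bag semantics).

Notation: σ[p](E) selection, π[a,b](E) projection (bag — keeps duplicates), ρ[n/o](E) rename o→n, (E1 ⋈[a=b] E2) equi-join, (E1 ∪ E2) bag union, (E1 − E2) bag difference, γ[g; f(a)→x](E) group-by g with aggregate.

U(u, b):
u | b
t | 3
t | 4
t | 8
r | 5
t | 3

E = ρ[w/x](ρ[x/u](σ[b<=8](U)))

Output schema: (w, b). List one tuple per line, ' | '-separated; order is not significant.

Per-node cardinality:
  U → 5
  σ[b<=8](U) → 5
  ρ[x/u](σ[b<=8](U)) → 5
  ρ[w/x](ρ[x/u](σ[b<=8](U))) → 5

== RESULT ==
w | b
r | 5
t | 3
t | 3
t | 4
t | 8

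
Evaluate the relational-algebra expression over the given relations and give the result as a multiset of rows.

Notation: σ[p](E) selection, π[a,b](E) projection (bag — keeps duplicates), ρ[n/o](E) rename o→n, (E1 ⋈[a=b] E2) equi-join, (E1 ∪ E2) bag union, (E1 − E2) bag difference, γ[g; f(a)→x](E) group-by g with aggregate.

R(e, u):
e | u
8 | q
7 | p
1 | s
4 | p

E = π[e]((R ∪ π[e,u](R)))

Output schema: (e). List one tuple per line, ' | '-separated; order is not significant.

Row counts bottom-up:
  R → 4
  R → 4
  π[e,u](R) → 4
  (R ∪ π[e,u](R)) → 8
  π[e]((R ∪ π[e,u](R))) → 8

== RESULT ==
e
1
1
4
4
7
7
8
8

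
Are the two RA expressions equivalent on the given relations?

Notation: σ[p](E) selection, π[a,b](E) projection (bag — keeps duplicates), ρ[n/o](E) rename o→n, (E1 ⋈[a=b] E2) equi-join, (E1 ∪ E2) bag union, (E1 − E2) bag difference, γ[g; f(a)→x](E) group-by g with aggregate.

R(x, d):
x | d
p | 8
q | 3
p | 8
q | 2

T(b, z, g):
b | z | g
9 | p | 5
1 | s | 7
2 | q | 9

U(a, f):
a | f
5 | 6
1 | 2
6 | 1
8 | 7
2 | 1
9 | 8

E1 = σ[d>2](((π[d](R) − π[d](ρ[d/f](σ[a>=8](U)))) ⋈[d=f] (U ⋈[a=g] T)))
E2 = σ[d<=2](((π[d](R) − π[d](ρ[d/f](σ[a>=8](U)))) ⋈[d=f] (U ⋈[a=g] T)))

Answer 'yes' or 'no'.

E1 row counts bottom-up:
  R → 4
  π[d](R) → 4
  U → 6
  σ[a>=8](U) → 2
  ρ[d/f](σ[a>=8](U)) → 2
  π[d](ρ[d/f](σ[a>=8](U))) → 2
  (π[d](R) − π[d](ρ[d/f](σ[a>=8](U)))) → 3
  U → 6
  T → 3
  (U ⋈[a=g] T) → 2
  ((π[d](R) − π[d](ρ[d/f](σ[a>=8](U)))) ⋈[d=f] (U ⋈[a=g] T)) → 1
  σ[d>2](((π[d](R) − π[d](ρ[d/f](σ[a>=8](U)))) ⋈[d=f] (U ⋈[a=g] T))) → 1
E2 row counts bottom-up:
  R → 4
  π[d](R) → 4
  U → 6
  σ[a>=8](U) → 2
  ρ[d/f](σ[a>=8](U)) → 2
  π[d](ρ[d/f](σ[a>=8](U))) → 2
  (π[d](R) − π[d](ρ[d/f](σ[a>=8](U)))) → 3
  U → 6
  T → 3
  (U ⋈[a=g] T) → 2
  ((π[d](R) − π[d](ρ[d/f](σ[a>=8](U)))) ⋈[d=f] (U ⋈[a=g] T)) → 1
  σ[d<=2](((π[d](R) − π[d](ρ[d/f](σ[a>=8](U)))) ⋈[d=f] (U ⋈[a=g] T))) → 0

E1 result:
d | a | f | b | z | g
8 | 9 | 8 | 2 | q | 9
E2 result:
d | a | f | b | z | g
(0 rows)
Witness: (8, 9, 8, 2, 'q', 9) appears 1× in E1 but 0× in E2.

no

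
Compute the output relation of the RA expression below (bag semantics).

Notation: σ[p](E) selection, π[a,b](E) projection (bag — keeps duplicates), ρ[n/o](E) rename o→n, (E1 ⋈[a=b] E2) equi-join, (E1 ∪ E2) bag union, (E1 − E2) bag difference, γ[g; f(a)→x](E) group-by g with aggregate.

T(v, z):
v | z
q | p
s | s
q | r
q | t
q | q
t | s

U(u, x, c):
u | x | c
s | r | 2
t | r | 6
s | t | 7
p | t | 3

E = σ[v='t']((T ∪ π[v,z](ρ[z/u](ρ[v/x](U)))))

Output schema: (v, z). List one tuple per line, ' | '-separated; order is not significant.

Subexpression sizes:
  T → 6
  U → 4
  ρ[v/x](U) → 4
  ρ[z/u](ρ[v/x](U)) → 4
  π[v,z](ρ[z/u](ρ[v/x](U))) → 4
  (T ∪ π[v,z](ρ[z/u](ρ[v/x](U)))) → 10
  σ[v='t']((T ∪ π[v,z](ρ[z/u](ρ[v/x](U))))) → 3

== RESULT ==
v | z
t | p
t | s
t | s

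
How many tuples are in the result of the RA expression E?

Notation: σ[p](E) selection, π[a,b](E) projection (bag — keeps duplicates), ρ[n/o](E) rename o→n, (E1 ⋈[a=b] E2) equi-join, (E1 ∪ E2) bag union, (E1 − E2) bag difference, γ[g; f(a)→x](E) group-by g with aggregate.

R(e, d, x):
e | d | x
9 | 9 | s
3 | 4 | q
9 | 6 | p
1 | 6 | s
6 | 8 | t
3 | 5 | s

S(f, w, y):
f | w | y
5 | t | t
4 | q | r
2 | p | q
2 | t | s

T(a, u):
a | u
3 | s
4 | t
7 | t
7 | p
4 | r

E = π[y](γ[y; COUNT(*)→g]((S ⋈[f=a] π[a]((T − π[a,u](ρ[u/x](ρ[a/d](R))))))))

Per-node cardinality:
  S → 4
  T → 5
  R → 6
  ρ[a/d](R) → 6
  ρ[u/x](ρ[a/d](R)) → 6
  π[a,u](ρ[u/x](ρ[a/d](R))) → 6
  (T − π[a,u](ρ[u/x](ρ[a/d](R)))) → 5
  π[a]((T − π[a,u](ρ[u/x](ρ[a/d](R))))) → 5
  (S ⋈[f=a] π[a]((T − π[a,u](ρ[u/x](ρ[a/d](R)))))) → 2
  γ[y; COUNT(*)→g]((S ⋈[f=a] π[a]((T − π[a,u](ρ[u/x](ρ[a/d](R))))))) → 1
  π[y](γ[y; COUNT(*)→g]((S ⋈[f=a] π[a]((T − π[a,u](ρ[u/x](ρ[a/d](R)))))))) → 1

|E| = 1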